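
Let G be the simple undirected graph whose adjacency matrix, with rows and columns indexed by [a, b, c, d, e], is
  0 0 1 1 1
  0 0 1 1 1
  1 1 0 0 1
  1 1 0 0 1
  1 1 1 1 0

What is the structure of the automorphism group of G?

Vertex e is the unique vertex of degree 4; the remaining 4 vertices each have degree 3 and induce a cycle, so G is the wheel on 5 vertices with hub e. Every automorphism fixes the hub and acts on the rim 4-cycle, so Aut(G) ≅ Aut(C_4) = D_4 of order 8.

the dihedral group of order 8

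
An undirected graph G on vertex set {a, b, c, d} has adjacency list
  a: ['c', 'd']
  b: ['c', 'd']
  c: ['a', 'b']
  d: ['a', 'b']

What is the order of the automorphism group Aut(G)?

8

G is 2-regular and bipartite on 2^2 = 4 vertices with girth 4; it is the hypercube graph Q_2. Aut(Q_2) consists of the signed permutations of the 2 coordinate axes: 2! permutations times 2^2 sign flips, so |Aut| = 2^2·2! = 8.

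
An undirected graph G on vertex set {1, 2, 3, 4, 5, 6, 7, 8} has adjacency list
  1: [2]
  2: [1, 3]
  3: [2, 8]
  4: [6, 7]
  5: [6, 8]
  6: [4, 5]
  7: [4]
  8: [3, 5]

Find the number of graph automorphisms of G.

The degree sequence is [1, 2, 2, 2, 2, 2, 1, 2]; the two degree-1 vertices 1 and 7 are the ends of a path, so G = P_8. A path has exactly one nontrivial symmetry — reversal — giving Aut(G) of order 2.

2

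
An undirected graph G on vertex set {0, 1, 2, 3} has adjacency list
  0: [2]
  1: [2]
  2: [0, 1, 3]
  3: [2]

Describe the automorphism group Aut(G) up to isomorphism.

the symmetric group on 3 letters

Vertex 2 has degree 3 and every other vertex has degree 1, so G is the star K_{1,3} with centre 2. The 3 leaves are pairwise interchangeable while the centre is fixed, giving Aut(G) = S_3.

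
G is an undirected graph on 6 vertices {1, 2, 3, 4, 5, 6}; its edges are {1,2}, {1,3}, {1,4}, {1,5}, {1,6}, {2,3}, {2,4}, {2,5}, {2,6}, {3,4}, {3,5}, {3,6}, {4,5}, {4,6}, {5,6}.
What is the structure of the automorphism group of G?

All 6 vertices are pairwise adjacent: G = K_6. Every bijection on the vertex set is an automorphism of K_6; hence Aut(K_6) ≅ S_6, order 720.

S_6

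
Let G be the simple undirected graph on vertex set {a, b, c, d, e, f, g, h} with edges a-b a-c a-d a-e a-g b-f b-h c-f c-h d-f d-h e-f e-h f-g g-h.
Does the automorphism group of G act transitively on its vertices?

Automorphisms preserve degree, but G has vertices of degree 3 and vertices of degree 5; no automorphism maps one to the other, so G is not vertex-transitive.

No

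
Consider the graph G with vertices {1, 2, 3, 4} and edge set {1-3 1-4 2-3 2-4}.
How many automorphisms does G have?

G is 2-regular and connected on 4 vertices, i.e. the cycle C_4. C_4 has 4 rotations and 4 reflections, so Aut(C_4) ≅ D_4 of order 8.

8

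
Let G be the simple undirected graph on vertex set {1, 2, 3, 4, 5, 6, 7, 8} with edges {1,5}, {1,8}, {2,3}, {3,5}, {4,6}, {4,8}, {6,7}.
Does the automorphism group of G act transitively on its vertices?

No

Automorphisms preserve degree, but G has vertices of degree 1 and vertices of degree 2; no automorphism maps one to the other, so G is not vertex-transitive.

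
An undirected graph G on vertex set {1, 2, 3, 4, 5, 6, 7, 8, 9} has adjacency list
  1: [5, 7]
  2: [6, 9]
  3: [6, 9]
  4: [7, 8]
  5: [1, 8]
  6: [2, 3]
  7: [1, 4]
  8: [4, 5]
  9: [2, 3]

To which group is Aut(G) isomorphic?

D_4 × D_5

G has two connected components, {1, 4, 5, 7, 8} and {2, 3, 6, 9}; each is 2-regular, so G = C_5 ⊔ C_4. No automorphism exchanges components of different sizes, hence Aut(G) is the direct product D_4 × D_5, order 80.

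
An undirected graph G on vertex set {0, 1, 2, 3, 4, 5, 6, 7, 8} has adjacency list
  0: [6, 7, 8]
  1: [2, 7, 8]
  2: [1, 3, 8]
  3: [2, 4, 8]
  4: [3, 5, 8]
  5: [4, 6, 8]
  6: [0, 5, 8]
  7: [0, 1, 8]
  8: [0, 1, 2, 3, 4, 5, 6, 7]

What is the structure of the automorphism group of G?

Vertex 8 is the unique vertex of degree 8; the remaining 8 vertices each have degree 3 and induce a cycle, so G is the wheel on 9 vertices with hub 8. Every automorphism fixes the hub and acts on the rim 8-cycle, so Aut(G) ≅ Aut(C_8) = D_8 of order 16.

the dihedral group of order 16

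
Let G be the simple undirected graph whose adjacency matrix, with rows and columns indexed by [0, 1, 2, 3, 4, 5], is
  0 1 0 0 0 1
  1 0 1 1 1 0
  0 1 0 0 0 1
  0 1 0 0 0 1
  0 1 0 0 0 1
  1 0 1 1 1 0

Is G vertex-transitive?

Automorphisms preserve degree, but G has vertices of degree 2 and vertices of degree 4; no automorphism maps one to the other, so G is not vertex-transitive.

No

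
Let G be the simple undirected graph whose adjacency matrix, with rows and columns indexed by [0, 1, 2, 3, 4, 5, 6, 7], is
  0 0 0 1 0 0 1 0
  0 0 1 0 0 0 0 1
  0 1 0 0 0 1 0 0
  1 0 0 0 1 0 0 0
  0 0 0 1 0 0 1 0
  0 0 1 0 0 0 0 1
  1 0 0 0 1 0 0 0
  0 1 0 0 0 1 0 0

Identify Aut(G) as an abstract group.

D_4 ≀ Z_2

G has two connected components, {1, 2, 5, 7} and {0, 3, 4, 6}; each is 2-regular, so G = C_4 ⊔ C_4. Aut of a disjoint union of two copies of C_4 is the wreath product D_4 ≀ Z_2, of order 2·8² = 128.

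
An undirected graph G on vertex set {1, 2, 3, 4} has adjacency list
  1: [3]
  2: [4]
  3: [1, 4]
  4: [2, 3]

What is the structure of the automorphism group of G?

The degree sequence is [1, 1, 2, 2]; the two degree-1 vertices 1 and 2 are the ends of a path, so G = P_4. The only nontrivial automorphism of a path is the end-to-end reflection, so Aut(G) ≅ Z_2.

the cyclic group of order 2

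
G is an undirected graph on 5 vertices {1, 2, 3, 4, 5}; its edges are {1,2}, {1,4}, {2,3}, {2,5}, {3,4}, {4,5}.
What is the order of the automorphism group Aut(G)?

12

The vertices split by degree into {2, 4} (degree 3) and {1, 3, 5} (degree 2); every edge runs between the two parts, so G is the complete bipartite graph K_{2,3}. Automorphisms preserve the bipartition setwise (since the parts differ in size) and act as S_2 × S_3 within it; |Aut| = 12.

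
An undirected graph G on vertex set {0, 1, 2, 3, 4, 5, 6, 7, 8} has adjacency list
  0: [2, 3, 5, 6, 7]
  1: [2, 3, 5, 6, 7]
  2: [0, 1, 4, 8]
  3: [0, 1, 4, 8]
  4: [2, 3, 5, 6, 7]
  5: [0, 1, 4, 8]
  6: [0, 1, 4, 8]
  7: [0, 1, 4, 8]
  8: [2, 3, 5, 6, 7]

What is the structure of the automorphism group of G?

The vertices split by degree into {0, 1, 4, 8} (degree 5) and {2, 3, 5, 6, 7} (degree 4); every edge runs between the two parts, so G is the complete bipartite graph K_{4,5}. Automorphisms preserve the bipartition setwise (since the parts differ in size) and act as S_5 × S_4 within it; |Aut| = 2880.

S_5 × S_4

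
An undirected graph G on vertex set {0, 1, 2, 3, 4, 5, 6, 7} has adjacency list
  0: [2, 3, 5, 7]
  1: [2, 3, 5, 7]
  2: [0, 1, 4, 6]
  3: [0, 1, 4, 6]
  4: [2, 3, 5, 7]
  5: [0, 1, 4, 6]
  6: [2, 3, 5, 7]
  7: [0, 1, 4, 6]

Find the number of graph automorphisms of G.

G is 4-regular and bipartite with parts {0, 1, 4, 6} and {2, 3, 5, 7} (each part is independent and every cross-pair is an edge), so G = K_{4,4}. Aut(K_{4,4}) is the wreath product S_4 ≀ Z_2: permute within each part, then optionally swap the parts; |Aut| = 2·(4!)² = 1152.

1152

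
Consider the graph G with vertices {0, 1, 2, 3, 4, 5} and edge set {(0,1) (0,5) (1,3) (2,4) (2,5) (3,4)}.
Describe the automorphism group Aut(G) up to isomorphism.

D_6

Every vertex has degree 2 and the graph is connected, so G is the 6-cycle C_6. The automorphisms of the 6-cycle are exactly the symmetries of a regular 6-gon: the dihedral group D_6, |D_6| = 12.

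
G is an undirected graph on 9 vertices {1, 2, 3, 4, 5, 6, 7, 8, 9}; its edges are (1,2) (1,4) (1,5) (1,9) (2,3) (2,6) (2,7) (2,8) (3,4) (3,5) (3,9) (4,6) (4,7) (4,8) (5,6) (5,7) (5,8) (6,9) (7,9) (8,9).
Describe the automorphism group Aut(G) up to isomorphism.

The vertices split by degree into {2, 4, 5, 9} (degree 5) and {1, 3, 6, 7, 8} (degree 4); every edge runs between the two parts, so G is the complete bipartite graph K_{4,5}. Automorphisms preserve the bipartition setwise (since the parts differ in size) and act as S_4 × S_5 within it; |Aut| = 2880.

S_4 × S_5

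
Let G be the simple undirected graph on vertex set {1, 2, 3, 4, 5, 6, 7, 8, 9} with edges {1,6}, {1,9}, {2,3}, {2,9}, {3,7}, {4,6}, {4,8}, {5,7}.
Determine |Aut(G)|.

2

The degree sequence is [2, 2, 2, 2, 1, 2, 2, 1, 2]; the two degree-1 vertices 5 and 8 are the ends of a path, so G = P_9. A path has exactly one nontrivial symmetry — reversal — giving Aut(G) of order 2.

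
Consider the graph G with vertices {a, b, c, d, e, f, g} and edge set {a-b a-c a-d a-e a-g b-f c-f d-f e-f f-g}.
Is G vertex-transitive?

No

Automorphisms preserve degree, but G has vertices of degree 2 and vertices of degree 5; no automorphism maps one to the other, so G is not vertex-transitive.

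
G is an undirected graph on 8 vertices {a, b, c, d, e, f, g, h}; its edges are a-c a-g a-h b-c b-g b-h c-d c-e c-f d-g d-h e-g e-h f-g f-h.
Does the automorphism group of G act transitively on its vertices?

Automorphisms preserve degree, but G has vertices of degree 3 and vertices of degree 5; no automorphism maps one to the other, so G is not vertex-transitive.

No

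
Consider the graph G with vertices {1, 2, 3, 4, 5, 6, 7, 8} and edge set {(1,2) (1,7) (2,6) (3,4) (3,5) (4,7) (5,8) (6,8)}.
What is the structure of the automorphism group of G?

Every vertex has degree 2 and the graph is connected, so G is the 8-cycle C_8. The automorphisms of the 8-cycle are exactly the symmetries of a regular 8-gon: the dihedral group D_8, |D_8| = 16.

D_8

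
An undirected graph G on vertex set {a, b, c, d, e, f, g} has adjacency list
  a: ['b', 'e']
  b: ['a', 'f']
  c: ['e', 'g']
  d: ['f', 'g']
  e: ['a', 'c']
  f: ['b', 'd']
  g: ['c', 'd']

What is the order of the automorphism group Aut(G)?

14

G is 2-regular and connected on 7 vertices, i.e. the cycle C_7. C_7 has 7 rotations and 7 reflections, so Aut(C_7) ≅ D_7 of order 14.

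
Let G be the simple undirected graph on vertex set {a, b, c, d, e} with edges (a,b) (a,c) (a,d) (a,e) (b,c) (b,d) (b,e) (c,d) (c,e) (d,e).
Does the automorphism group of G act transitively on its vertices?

Yes

Every vertex has degree 4, so G is the complete graph K_5. Any permutation of the 5 vertices preserves K_5, so Aut(K_5) = S_5 of order 5! = 120. This group acts transitively on the 5 vertices.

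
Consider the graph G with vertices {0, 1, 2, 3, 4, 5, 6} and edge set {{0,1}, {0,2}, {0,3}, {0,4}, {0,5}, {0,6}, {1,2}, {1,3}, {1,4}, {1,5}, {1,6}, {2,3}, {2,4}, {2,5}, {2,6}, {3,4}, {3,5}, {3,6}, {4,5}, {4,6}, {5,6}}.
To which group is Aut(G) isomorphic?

S_7

All 7 vertices are pairwise adjacent: G = K_7. Every bijection on the vertex set is an automorphism of K_7; hence Aut(K_7) ≅ S_7, order 5040.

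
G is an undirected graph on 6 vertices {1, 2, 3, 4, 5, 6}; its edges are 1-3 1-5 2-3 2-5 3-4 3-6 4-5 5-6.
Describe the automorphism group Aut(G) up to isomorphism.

The vertices split by degree into {3, 5} (degree 4) and {1, 2, 4, 6} (degree 2); every edge runs between the two parts, so G is the complete bipartite graph K_{2,4}. The parts have unequal sizes, so no automorphism swaps them; each part is permuted independently, giving S_4 × S_2 of order 4!·2! = 48.

S_4 × S_2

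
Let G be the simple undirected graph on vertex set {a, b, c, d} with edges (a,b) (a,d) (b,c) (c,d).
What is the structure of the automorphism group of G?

G is 2-regular and bipartite on 2^2 = 4 vertices with girth 4; it is the hypercube graph Q_2. The symmetry group of the 2-cube is the hyperoctahedral group B_2 = Z_2 ≀ S_2, of order 2^2·2! = 8.

the hyperoctahedral group B_2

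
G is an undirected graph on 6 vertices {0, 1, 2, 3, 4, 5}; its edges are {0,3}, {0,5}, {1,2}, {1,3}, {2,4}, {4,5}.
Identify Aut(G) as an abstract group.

G is 2-regular and connected on 6 vertices, i.e. the cycle C_6. C_6 has 6 rotations and 6 reflections, so Aut(C_6) ≅ D_6 of order 12.

the dihedral group of order 12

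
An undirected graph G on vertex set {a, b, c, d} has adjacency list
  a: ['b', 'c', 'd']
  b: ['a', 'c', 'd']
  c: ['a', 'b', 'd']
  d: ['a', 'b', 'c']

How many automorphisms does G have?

Every vertex has degree 3, so G is the complete graph K_4. Any permutation of the 4 vertices preserves K_4, so Aut(K_4) = S_4 of order 4! = 24.

24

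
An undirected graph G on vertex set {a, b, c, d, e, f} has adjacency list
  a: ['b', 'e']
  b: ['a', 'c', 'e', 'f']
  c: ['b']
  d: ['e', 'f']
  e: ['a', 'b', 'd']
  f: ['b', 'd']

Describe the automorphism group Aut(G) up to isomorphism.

1

Degrees alone do not determine every vertex (e.g. a and d both have degree 2), but their neighbour-degree multisets differ: N(a) has degrees [3, 4] while N(d) has degrees [2, 3]. Repeating this refinement separates all vertices, so the only automorphism is the identity.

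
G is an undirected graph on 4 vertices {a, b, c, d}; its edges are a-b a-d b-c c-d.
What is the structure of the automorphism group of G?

G is 2-regular and bipartite on 2^2 = 4 vertices with girth 4; it is the hypercube graph Q_2. Aut(Q_2) consists of the signed permutations of the 2 coordinate axes: 2! permutations times 2^2 sign flips, so |Aut| = 2^2·2! = 8.

Z_2^2 ⋊ S_2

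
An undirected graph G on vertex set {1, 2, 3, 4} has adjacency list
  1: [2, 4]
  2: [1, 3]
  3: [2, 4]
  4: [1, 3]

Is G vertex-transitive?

G is 2-regular and bipartite on 2^2 = 4 vertices with girth 4; it is the hypercube graph Q_2. The symmetry group of the 2-cube is the hyperoctahedral group B_2 = Z_2 ≀ S_2, of order 2^2·2! = 8. This group acts transitively on the 4 vertices.

Yes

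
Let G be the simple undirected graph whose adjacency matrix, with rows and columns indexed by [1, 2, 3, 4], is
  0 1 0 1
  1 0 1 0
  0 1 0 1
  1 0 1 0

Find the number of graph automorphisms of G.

G is 2-regular and bipartite on 2^2 = 4 vertices with girth 4; it is the hypercube graph Q_2. The symmetry group of the 2-cube is the hyperoctahedral group B_2 = Z_2 ≀ S_2, of order 2^2·2! = 8.

8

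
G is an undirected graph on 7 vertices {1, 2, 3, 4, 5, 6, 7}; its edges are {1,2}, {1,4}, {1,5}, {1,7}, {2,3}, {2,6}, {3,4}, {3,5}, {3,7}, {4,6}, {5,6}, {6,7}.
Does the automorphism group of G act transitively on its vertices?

Automorphisms preserve degree, but G has vertices of degree 3 and vertices of degree 4; no automorphism maps one to the other, so G is not vertex-transitive.

No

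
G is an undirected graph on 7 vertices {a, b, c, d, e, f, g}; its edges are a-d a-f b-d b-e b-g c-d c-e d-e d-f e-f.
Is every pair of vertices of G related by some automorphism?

Vertex d is the only vertex of degree 5, so every automorphism fixes it; G is not vertex-transitive.

No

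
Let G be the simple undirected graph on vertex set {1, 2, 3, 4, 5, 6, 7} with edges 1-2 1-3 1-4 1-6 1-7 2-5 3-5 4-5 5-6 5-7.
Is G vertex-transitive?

Automorphisms preserve degree, but G has vertices of degree 2 and vertices of degree 5; no automorphism maps one to the other, so G is not vertex-transitive.

No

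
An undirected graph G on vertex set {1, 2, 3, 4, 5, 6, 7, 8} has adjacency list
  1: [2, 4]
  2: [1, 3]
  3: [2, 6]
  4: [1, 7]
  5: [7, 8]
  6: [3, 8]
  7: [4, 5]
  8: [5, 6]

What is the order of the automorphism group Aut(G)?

Every vertex has degree 2 and the graph is connected, so G is the 8-cycle C_8. The automorphisms of the 8-cycle are exactly the symmetries of a regular 8-gon: the dihedral group D_8, |D_8| = 16.

16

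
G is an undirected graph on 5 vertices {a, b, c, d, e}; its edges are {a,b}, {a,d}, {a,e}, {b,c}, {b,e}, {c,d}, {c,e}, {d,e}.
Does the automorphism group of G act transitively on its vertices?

No

Vertex e is the only vertex of degree 4, so every automorphism fixes it; G is not vertex-transitive.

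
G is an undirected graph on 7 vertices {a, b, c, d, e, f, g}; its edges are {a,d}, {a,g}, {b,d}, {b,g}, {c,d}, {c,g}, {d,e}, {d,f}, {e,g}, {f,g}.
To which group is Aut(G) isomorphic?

The vertices split by degree into {d, g} (degree 5) and {a, b, c, e, f} (degree 2); every edge runs between the two parts, so G is the complete bipartite graph K_{2,5}. The parts have unequal sizes, so no automorphism swaps them; each part is permuted independently, giving S_2 × S_5 of order 2!·5! = 240.

S_2 × S_5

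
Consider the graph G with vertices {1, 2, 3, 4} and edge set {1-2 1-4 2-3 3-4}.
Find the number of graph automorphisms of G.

8

G is 2-regular and bipartite with parts {2, 4} and {1, 3} (each part is independent and every cross-pair is an edge), so G = K_{2,2}. Aut(K_{2,2}) is the wreath product S_2 ≀ Z_2: permute within each part, then optionally swap the parts; |Aut| = 2·(2!)² = 8.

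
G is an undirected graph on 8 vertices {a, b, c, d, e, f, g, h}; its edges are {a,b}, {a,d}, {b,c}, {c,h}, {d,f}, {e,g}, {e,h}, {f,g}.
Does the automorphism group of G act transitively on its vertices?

Every vertex has degree 2 and the graph is connected, so G is the 8-cycle C_8. The automorphisms of the 8-cycle are exactly the symmetries of a regular 8-gon: the dihedral group D_8, |D_8| = 16. This group acts transitively on the 8 vertices.

Yes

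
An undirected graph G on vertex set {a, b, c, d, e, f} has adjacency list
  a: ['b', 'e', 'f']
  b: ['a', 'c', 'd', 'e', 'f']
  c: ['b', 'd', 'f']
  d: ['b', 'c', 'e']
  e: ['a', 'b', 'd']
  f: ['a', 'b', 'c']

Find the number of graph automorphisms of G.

10

Vertex b is the unique vertex of degree 5; the remaining 5 vertices each have degree 3 and induce a cycle, so G is the wheel on 6 vertices with hub b. Every automorphism fixes the hub and acts on the rim 5-cycle, so Aut(G) ≅ Aut(C_5) = D_5 of order 10.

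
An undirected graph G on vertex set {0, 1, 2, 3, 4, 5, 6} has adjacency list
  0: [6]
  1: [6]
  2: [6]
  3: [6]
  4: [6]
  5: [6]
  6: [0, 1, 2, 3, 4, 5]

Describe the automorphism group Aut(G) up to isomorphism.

S_6

Vertex 6 has degree 6 and every other vertex has degree 1, so G is the star K_{1,6} with centre 6. The 6 leaves are pairwise interchangeable while the centre is fixed, giving Aut(G) = S_6.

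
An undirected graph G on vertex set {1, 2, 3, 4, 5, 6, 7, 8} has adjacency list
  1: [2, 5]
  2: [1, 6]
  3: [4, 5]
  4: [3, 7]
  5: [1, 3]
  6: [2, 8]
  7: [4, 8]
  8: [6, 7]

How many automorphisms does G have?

16

Every vertex has degree 2 and the graph is connected, so G is the 8-cycle C_8. The automorphisms of the 8-cycle are exactly the symmetries of a regular 8-gon: the dihedral group D_8, |D_8| = 16.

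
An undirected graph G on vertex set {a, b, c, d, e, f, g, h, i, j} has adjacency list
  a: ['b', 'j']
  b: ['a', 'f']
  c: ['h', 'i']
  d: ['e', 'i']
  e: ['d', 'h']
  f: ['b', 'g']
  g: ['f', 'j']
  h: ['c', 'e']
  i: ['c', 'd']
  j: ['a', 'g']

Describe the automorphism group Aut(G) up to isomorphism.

(D_5 × D_5) ⋊ Z_2

G has two connected components, {c, d, e, h, i} and {a, b, f, g, j}; each is 2-regular, so G = C_5 ⊔ C_5. With two isomorphic components, Aut(G) = Aut(C_5) ≀ S_2 = (D_5 × D_5) ⋊ Z_2: permute each cycle by D_5, then optionally swap the two cycles. Order 2·(2·5)² = 200.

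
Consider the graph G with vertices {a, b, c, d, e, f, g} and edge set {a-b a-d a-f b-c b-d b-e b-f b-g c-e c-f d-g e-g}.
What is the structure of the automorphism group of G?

the dihedral group of order 12

Vertex b is the unique vertex of degree 6; the remaining 6 vertices each have degree 3 and induce a cycle, so G is the wheel on 7 vertices with hub b. Every automorphism fixes the hub and acts on the rim 6-cycle, so Aut(G) ≅ Aut(C_6) = D_6 of order 12.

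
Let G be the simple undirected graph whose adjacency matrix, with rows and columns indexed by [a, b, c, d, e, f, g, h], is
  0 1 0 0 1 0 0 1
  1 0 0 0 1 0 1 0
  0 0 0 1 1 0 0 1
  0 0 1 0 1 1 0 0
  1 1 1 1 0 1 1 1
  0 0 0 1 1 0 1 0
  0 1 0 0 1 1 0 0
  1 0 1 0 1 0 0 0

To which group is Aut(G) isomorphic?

Vertex e is the unique vertex of degree 7; the remaining 7 vertices each have degree 3 and induce a cycle, so G is the wheel on 8 vertices with hub e. Every automorphism fixes the hub and acts on the rim 7-cycle, so Aut(G) ≅ Aut(C_7) = D_7 of order 14.

the dihedral group of order 14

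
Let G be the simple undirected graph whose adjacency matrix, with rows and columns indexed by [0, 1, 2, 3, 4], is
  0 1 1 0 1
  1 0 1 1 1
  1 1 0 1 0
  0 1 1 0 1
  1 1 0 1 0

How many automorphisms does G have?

Vertex 1 is the unique vertex of degree 4; the remaining 4 vertices each have degree 3 and induce a cycle, so G is the wheel on 5 vertices with hub 1. With the hub fixed, the remaining symmetry is that of the rim cycle C_4, giving the dihedral group D_4.

8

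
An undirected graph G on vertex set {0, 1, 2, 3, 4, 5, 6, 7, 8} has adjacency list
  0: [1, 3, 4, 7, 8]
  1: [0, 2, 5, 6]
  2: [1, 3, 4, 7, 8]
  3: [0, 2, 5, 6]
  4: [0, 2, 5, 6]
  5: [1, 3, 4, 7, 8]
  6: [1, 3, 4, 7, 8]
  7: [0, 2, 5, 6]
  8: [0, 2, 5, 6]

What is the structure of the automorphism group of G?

S_4 × S_5

The vertices split by degree into {0, 2, 5, 6} (degree 5) and {1, 3, 4, 7, 8} (degree 4); every edge runs between the two parts, so G is the complete bipartite graph K_{4,5}. Automorphisms preserve the bipartition setwise (since the parts differ in size) and act as S_4 × S_5 within it; |Aut| = 2880.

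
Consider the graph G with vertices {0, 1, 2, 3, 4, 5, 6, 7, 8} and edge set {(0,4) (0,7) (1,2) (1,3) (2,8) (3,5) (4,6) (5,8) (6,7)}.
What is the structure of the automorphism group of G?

G has two connected components, {1, 2, 3, 5, 8} and {0, 4, 6, 7}; each is 2-regular, so G = C_5 ⊔ C_4. The components are non-isomorphic (different sizes), so Aut(G) = Aut(C_4) × Aut(C_5) = D_4 × D_5 of order 8·10 = 80.

D_4 × D_5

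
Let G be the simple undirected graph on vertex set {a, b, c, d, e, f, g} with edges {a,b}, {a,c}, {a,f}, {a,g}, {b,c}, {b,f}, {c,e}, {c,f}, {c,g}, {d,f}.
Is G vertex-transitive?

Vertex b is the only vertex of degree 3, so every automorphism fixes it; G is not vertex-transitive.

No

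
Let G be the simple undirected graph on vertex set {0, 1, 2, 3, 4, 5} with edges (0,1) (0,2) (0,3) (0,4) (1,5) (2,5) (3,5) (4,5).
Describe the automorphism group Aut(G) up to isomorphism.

S_4 × S_2

The vertices split by degree into {0, 5} (degree 4) and {1, 2, 3, 4} (degree 2); every edge runs between the two parts, so G is the complete bipartite graph K_{2,4}. Automorphisms preserve the bipartition setwise (since the parts differ in size) and act as S_4 × S_2 within it; |Aut| = 48.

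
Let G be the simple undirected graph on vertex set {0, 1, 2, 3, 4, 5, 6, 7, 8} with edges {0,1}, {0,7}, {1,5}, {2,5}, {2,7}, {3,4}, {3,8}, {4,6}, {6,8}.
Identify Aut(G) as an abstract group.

G has two connected components, {0, 1, 2, 5, 7} and {3, 4, 6, 8}; each is 2-regular, so G = C_5 ⊔ C_4. No automorphism exchanges components of different sizes, hence Aut(G) is the direct product D_4 × D_5, order 80.

D_4 × D_5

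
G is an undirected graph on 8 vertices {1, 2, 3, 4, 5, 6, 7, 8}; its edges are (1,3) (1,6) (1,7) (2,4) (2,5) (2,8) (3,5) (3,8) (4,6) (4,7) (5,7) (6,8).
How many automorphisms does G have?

G is 3-regular and bipartite on 2^3 = 8 vertices with girth 4; it is the hypercube graph Q_3. The symmetry group of the 3-cube is the hyperoctahedral group B_3 = Z_2 ≀ S_3, of order 2^3·3! = 48.

48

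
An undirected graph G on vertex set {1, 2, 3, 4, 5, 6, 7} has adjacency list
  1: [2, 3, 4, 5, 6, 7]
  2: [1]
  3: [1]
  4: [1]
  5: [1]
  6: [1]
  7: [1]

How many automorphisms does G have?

Vertex 1 has degree 6 and every other vertex has degree 1, so G is the star K_{1,6} with centre 1. Any automorphism fixes the centre and permutes the 6 leaves freely, so Aut(G) ≅ S_6 of order 6! = 720.

720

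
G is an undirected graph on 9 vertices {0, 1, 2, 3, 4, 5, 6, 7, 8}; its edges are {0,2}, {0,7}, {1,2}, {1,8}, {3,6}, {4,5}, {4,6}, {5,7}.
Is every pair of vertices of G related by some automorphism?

Automorphisms preserve degree, but G has vertices of degree 1 and vertices of degree 2; no automorphism maps one to the other, so G is not vertex-transitive.

No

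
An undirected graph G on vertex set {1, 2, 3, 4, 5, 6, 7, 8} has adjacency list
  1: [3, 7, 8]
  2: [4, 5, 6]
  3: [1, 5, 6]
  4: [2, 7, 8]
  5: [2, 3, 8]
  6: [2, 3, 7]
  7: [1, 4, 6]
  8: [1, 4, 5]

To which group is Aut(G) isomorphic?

G is 3-regular and bipartite on 2^3 = 8 vertices with girth 4; it is the hypercube graph Q_3. The symmetry group of the 3-cube is the hyperoctahedral group B_3 = Z_2 ≀ S_3, of order 2^3·3! = 48.

the hyperoctahedral group B_3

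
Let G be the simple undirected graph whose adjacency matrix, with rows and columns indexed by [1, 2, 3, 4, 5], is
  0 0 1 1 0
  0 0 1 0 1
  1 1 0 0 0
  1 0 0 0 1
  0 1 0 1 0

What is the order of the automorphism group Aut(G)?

G is 2-regular and connected on 5 vertices, i.e. the cycle C_5. C_5 has 5 rotations and 5 reflections, so Aut(C_5) ≅ D_5 of order 10.

10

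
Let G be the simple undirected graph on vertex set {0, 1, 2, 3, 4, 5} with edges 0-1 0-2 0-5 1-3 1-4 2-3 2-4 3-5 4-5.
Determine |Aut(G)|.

G is 3-regular and bipartite with parts {0, 3, 4} and {1, 2, 5} (each part is independent and every cross-pair is an edge), so G = K_{3,3}. Aut(K_{3,3}) is the wreath product S_3 ≀ Z_2: permute within each part, then optionally swap the parts; |Aut| = 2·(3!)² = 72.

72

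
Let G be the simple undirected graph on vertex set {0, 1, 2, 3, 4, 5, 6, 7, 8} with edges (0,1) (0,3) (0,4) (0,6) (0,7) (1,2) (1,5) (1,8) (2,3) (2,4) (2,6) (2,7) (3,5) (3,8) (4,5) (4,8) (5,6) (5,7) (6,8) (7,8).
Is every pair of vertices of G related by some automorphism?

No

Automorphisms preserve degree, but G has vertices of degree 4 and vertices of degree 5; no automorphism maps one to the other, so G is not vertex-transitive.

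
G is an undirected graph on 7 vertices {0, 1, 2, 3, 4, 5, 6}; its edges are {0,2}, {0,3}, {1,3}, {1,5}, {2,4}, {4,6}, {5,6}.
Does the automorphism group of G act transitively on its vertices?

Yes

G is 2-regular and connected on 7 vertices, i.e. the cycle C_7. The automorphisms of the 7-cycle are exactly the symmetries of a regular 7-gon: the dihedral group D_7, |D_7| = 14. Under this action every vertex can be carried to every other, so G is vertex-transitive.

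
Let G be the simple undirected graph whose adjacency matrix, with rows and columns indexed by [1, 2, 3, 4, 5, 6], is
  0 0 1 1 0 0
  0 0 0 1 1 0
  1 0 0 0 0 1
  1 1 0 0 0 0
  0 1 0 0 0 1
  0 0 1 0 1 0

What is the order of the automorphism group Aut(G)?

12

G is 2-regular and connected on 6 vertices, i.e. the cycle C_6. The automorphisms of the 6-cycle are exactly the symmetries of a regular 6-gon: the dihedral group D_6, |D_6| = 12.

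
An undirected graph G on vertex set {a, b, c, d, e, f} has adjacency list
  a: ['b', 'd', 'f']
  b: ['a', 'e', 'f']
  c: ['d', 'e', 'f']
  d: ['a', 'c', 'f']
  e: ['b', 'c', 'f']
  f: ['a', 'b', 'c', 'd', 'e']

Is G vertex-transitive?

No

Vertex f is the only vertex of degree 5, so every automorphism fixes it; G is not vertex-transitive.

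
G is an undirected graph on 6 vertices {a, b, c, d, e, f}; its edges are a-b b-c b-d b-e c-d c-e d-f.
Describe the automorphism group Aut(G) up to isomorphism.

Degrees alone do not determine every vertex (e.g. a and f both have degree 1), but their neighbour-degree multisets differ: N(a) has degrees [4] while N(f) has degrees [3]. Repeating this refinement separates all vertices, so the only automorphism is the identity.

the trivial group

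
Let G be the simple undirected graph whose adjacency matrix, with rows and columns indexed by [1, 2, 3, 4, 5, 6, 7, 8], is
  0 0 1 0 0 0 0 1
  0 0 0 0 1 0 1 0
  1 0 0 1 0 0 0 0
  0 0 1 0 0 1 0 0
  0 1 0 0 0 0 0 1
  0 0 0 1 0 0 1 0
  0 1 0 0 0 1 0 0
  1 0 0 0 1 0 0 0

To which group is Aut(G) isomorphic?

G is 2-regular and connected on 8 vertices, i.e. the cycle C_8. C_8 has 8 rotations and 8 reflections, so Aut(C_8) ≅ D_8 of order 16.

the dihedral group of order 16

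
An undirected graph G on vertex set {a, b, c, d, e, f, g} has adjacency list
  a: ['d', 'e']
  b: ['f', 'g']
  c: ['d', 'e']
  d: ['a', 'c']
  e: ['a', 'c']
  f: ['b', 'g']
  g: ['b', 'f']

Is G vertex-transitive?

G has two connected components, {a, c, d, e} and {b, f, g}; each is 2-regular, so G = C_4 ⊔ C_3. The orbit of a under Aut(G) is {a, c, d, e}, which does not contain b, so G is not vertex-transitive.

No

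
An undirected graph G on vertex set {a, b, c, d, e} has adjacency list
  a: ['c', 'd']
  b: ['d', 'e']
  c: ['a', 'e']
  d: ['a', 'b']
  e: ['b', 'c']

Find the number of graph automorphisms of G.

G is 2-regular and connected on 5 vertices, i.e. the cycle C_5. The automorphisms of the 5-cycle are exactly the symmetries of a regular 5-gon: the dihedral group D_5, |D_5| = 10.

10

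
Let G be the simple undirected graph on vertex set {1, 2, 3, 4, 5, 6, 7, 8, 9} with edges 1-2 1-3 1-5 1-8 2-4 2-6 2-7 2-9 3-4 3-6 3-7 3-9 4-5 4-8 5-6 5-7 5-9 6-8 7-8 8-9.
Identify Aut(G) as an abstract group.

S_4 × S_5

The vertices split by degree into {2, 3, 5, 8} (degree 5) and {1, 4, 6, 7, 9} (degree 4); every edge runs between the two parts, so G is the complete bipartite graph K_{4,5}. Automorphisms preserve the bipartition setwise (since the parts differ in size) and act as S_4 × S_5 within it; |Aut| = 2880.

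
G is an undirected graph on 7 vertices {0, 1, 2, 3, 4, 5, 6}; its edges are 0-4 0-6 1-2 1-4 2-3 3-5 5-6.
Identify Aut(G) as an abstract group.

G is 2-regular and connected on 7 vertices, i.e. the cycle C_7. The automorphisms of the 7-cycle are exactly the symmetries of a regular 7-gon: the dihedral group D_7, |D_7| = 14.

the dihedral group of order 14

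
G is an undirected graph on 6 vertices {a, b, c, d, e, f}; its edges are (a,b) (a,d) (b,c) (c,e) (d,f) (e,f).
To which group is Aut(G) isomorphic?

D_6

Every vertex has degree 2 and the graph is connected, so G is the 6-cycle C_6. C_6 has 6 rotations and 6 reflections, so Aut(C_6) ≅ D_6 of order 12.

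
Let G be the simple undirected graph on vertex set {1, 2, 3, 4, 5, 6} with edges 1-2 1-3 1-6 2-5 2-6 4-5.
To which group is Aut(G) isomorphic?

{e}

Degrees alone do not determine every vertex (e.g. 1 and 2 both have degree 3), but their neighbour-degree multisets differ: N(1) has degrees [1, 2, 3] while N(2) has degrees [2, 2, 3]. Repeating this refinement separates all vertices, so the only automorphism is the identity.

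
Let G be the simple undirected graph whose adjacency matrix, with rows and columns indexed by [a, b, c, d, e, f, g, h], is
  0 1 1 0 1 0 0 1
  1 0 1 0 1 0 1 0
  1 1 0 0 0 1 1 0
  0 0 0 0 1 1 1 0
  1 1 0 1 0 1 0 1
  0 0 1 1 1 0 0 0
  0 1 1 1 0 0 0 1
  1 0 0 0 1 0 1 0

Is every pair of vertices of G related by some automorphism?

Vertex e is the only vertex of degree 5, so every automorphism fixes it; G is not vertex-transitive.

No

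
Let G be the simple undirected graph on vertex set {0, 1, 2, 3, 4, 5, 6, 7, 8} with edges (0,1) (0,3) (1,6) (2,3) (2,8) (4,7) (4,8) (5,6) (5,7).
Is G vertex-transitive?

Yes

G is 2-regular and connected on 9 vertices, i.e. the cycle C_9. C_9 has 9 rotations and 9 reflections, so Aut(C_9) ≅ D_9 of order 18. This group acts transitively on the 9 vertices.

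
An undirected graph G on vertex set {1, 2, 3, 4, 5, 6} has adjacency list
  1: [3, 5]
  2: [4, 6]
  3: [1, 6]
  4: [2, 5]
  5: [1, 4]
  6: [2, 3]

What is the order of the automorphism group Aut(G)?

12

G is 2-regular and connected on 6 vertices, i.e. the cycle C_6. C_6 has 6 rotations and 6 reflections, so Aut(C_6) ≅ D_6 of order 12.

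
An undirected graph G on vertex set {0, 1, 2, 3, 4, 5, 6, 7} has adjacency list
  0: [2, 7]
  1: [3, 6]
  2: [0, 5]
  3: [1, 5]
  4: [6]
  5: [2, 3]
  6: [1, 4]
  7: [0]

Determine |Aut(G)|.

The degree sequence is [2, 2, 2, 2, 1, 2, 2, 1]; the two degree-1 vertices 4 and 7 are the ends of a path, so G = P_8. A path has exactly one nontrivial symmetry — reversal — giving Aut(G) of order 2.

2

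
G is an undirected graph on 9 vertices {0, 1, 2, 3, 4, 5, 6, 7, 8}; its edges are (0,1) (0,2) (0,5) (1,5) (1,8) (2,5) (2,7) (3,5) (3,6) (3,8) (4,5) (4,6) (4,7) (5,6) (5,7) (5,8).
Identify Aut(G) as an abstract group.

the dihedral group of order 16

Vertex 5 is the unique vertex of degree 8; the remaining 8 vertices each have degree 3 and induce a cycle, so G is the wheel on 9 vertices with hub 5. Every automorphism fixes the hub and acts on the rim 8-cycle, so Aut(G) ≅ Aut(C_8) = D_8 of order 16.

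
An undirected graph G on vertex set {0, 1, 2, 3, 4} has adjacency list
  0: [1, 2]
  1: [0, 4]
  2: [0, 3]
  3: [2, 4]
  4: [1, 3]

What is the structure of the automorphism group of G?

Every vertex has degree 2 and the graph is connected, so G is the 5-cycle C_5. C_5 has 5 rotations and 5 reflections, so Aut(C_5) ≅ D_5 of order 10.

the dihedral group of order 10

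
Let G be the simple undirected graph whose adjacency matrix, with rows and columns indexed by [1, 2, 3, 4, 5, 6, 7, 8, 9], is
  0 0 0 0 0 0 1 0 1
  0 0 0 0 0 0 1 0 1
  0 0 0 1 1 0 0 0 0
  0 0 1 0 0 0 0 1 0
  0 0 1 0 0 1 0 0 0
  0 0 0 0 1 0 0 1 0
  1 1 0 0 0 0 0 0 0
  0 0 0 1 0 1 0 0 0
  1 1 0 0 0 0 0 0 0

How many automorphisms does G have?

80

G has two connected components, {3, 4, 5, 6, 8} and {1, 2, 7, 9}; each is 2-regular, so G = C_5 ⊔ C_4. The components are non-isomorphic (different sizes), so Aut(G) = Aut(C_4) × Aut(C_5) = D_4 × D_5 of order 8·10 = 80.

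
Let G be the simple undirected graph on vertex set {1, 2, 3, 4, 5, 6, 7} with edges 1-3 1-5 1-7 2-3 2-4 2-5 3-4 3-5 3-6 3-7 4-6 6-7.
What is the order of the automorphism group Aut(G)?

12

Vertex 3 is the unique vertex of degree 6; the remaining 6 vertices each have degree 3 and induce a cycle, so G is the wheel on 7 vertices with hub 3. With the hub fixed, the remaining symmetry is that of the rim cycle C_6, giving the dihedral group D_6.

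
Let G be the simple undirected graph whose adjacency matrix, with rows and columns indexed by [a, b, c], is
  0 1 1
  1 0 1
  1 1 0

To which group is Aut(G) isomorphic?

the symmetric group on 3 letters

Every vertex has degree 2, so G is the complete graph K_3. Every bijection on the vertex set is an automorphism of K_3; hence Aut(K_3) ≅ S_3, order 6.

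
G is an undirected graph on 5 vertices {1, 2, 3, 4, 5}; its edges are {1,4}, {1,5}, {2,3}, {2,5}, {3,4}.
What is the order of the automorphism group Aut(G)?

Every vertex has degree 2 and the graph is connected, so G is the 5-cycle C_5. The automorphisms of the 5-cycle are exactly the symmetries of a regular 5-gon: the dihedral group D_5, |D_5| = 10.

10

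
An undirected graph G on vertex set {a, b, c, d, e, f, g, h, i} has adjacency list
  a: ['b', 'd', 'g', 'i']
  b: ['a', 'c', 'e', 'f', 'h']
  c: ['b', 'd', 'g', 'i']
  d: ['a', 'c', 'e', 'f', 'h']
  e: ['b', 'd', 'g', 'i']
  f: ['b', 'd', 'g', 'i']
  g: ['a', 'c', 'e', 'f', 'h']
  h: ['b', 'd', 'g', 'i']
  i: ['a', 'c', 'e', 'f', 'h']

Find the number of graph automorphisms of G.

The vertices split by degree into {b, d, g, i} (degree 5) and {a, c, e, f, h} (degree 4); every edge runs between the two parts, so G is the complete bipartite graph K_{4,5}. The parts have unequal sizes, so no automorphism swaps them; each part is permuted independently, giving S_5 × S_4 of order 5!·4! = 2880.

2880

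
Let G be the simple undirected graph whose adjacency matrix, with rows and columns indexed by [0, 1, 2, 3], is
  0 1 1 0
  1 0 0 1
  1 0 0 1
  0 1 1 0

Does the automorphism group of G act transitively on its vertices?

Yes

G is 2-regular and bipartite with parts {0, 3} and {1, 2} (each part is independent and every cross-pair is an edge), so G = K_{2,2}. Each part can be permuted independently (S_2 × S_2) and the two equal-size parts can also be swapped, giving (S_2 × S_2) ⋊ Z_2 of order 2·(2!)² = 8. Under this action every vertex can be carried to every other, so G is vertex-transitive.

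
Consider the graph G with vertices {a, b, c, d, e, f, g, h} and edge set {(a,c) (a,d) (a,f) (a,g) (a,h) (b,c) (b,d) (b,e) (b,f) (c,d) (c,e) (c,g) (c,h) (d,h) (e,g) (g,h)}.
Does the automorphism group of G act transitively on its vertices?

No

Vertex a is the only vertex of degree 5, so every automorphism fixes it; G is not vertex-transitive.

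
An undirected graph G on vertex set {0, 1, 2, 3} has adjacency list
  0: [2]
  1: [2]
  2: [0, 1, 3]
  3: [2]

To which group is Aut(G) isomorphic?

Vertex 2 has degree 3 and every other vertex has degree 1, so G is the star K_{1,3} with centre 2. Any automorphism fixes the centre and permutes the 3 leaves freely, so Aut(G) ≅ S_3 of order 3! = 6.

S_3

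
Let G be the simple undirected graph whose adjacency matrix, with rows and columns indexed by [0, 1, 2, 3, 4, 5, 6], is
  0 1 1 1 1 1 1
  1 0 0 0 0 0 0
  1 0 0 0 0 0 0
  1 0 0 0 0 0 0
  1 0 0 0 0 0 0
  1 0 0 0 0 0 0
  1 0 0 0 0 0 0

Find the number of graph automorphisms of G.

Vertex 0 has degree 6 and every other vertex has degree 1, so G is the star K_{1,6} with centre 0. Any automorphism fixes the centre and permutes the 6 leaves freely, so Aut(G) ≅ S_6 of order 6! = 720.

720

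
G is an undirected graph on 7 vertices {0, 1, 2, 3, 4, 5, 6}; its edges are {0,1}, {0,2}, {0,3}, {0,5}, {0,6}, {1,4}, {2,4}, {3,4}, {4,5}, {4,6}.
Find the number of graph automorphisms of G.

240

The vertices split by degree into {0, 4} (degree 5) and {1, 2, 3, 5, 6} (degree 2); every edge runs between the two parts, so G is the complete bipartite graph K_{2,5}. The parts have unequal sizes, so no automorphism swaps them; each part is permuted independently, giving S_5 × S_2 of order 5!·2! = 240.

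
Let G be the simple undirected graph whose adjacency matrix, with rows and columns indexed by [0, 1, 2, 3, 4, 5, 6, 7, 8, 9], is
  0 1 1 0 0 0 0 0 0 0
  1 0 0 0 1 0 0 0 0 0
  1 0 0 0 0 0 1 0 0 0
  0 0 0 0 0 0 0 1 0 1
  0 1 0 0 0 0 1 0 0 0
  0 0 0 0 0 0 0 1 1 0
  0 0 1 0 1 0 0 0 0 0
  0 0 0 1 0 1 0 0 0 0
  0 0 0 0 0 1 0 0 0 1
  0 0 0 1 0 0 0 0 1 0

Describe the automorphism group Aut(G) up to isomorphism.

(D_5 × D_5) ⋊ Z_2

G has two connected components, {0, 1, 2, 4, 6} and {3, 5, 7, 8, 9}; each is 2-regular, so G = C_5 ⊔ C_5. Aut of a disjoint union of two copies of C_5 is the wreath product D_5 ≀ Z_2, of order 2·10² = 200.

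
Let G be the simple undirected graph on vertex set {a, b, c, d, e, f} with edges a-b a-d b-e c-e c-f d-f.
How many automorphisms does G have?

Every vertex has degree 2 and the graph is connected, so G is the 6-cycle C_6. The automorphisms of the 6-cycle are exactly the symmetries of a regular 6-gon: the dihedral group D_6, |D_6| = 12.

12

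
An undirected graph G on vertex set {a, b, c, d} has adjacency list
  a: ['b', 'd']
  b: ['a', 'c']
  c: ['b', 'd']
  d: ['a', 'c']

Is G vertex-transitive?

G is 2-regular and bipartite on 2^2 = 4 vertices with girth 4; it is the hypercube graph Q_2. Aut(Q_2) consists of the signed permutations of the 2 coordinate axes: 2! permutations times 2^2 sign flips, so |Aut| = 2^2·2! = 8. Under this action every vertex can be carried to every other, so G is vertex-transitive.

Yes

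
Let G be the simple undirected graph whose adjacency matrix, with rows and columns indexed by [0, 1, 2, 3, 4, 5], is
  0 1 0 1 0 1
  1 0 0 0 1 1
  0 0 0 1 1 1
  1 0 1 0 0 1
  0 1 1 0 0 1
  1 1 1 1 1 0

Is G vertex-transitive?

No

Vertex 5 is the only vertex of degree 5, so every automorphism fixes it; G is not vertex-transitive.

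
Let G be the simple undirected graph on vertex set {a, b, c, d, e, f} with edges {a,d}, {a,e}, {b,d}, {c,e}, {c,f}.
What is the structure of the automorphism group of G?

C_2

The degree sequence is [2, 1, 2, 2, 2, 1]; the two degree-1 vertices b and f are the ends of a path, so G = P_6. The only nontrivial automorphism of a path is the end-to-end reflection, so Aut(G) ≅ Z_2.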